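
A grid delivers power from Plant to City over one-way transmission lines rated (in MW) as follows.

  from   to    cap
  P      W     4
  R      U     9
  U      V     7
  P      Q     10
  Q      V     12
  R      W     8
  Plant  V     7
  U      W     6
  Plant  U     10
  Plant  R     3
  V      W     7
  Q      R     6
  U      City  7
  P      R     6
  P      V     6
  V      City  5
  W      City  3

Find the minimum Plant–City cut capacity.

15

Augment Plant→U→City: bottleneck 7, flow now 7.
Augment Plant→V→City: bottleneck 5, flow now 12.
Augment Plant→R→W→City: bottleneck 3, flow now 15.
No augmenting path remains; maximum flow = 15.
By max-flow min-cut, the minimum cut capacity equals the max flow.
In the residual graph, reachable from Plant: {Plant, R, U, V, W}.
Min-cut edges: U→City (7), V→City (5), W→City (3); capacity 7 + 5 + 3 = 15.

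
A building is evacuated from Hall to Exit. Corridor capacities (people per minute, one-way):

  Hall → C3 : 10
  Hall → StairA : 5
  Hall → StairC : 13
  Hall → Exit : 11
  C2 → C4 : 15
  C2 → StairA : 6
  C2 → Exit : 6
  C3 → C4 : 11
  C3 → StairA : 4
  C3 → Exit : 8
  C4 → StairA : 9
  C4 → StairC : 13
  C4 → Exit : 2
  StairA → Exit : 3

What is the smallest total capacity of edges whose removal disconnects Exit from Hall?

Augment Hall→Exit: bottleneck 11, flow now 11.
Augment Hall→C3→Exit: bottleneck 8, flow now 19.
Augment Hall→StairA→Exit: bottleneck 3, flow now 22.
Augment Hall→C3→C4→Exit: bottleneck 2, flow now 24.
No augmenting path remains; maximum flow = 24.
By max-flow min-cut, the minimum cut capacity equals the max flow.
In the residual graph, reachable from Hall: {Hall, StairA, StairC}.
Min-cut edges: Hall→C3 (10), Hall→Exit (11), StairA→Exit (3); capacity 10 + 11 + 3 = 24.

24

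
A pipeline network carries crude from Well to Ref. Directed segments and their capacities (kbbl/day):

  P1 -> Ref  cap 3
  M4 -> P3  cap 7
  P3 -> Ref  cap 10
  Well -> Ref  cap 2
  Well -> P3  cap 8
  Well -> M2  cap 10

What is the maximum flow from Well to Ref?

10

Augment Well→Ref: bottleneck 2, flow now 2.
Augment Well→P3→Ref: bottleneck 8, flow now 10.
No augmenting path remains; maximum flow = 10.
In the residual graph, reachable from Well: {Well, M2}.
Min-cut edges: Well→P3 (8), Well→Ref (2); capacity 8 + 2 = 10.
This cut is saturated, so no flow can exceed 10.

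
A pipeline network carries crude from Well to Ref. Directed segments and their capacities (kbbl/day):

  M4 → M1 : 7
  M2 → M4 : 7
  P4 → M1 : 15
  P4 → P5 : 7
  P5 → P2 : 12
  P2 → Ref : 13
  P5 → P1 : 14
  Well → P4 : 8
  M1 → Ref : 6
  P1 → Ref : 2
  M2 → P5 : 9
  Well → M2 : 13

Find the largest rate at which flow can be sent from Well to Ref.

20

Augment Well→P4→M1→Ref: bottleneck 6, flow now 6.
Augment Well→P4→P5→P2→Ref: bottleneck 2, flow now 8.
Augment Well→M2→P5→P2→Ref: bottleneck 9, flow now 17.
Augment Well→M2→M4→M1→P4→P5→P2→Ref: bottleneck 1, flow now 18. (uses reverse residual edge)
Augment Well→M2→M4→M1→P4→P5→P1→Ref: bottleneck 2, flow now 20. (uses reverse residual edge)
No augmenting path remains; maximum flow = 20.
In the residual graph, reachable from Well: {Well, P4, M2, M4, P5, M1, P1}.
Min-cut edges: P5→P2 (12), M1→Ref (6), P1→Ref (2); capacity 12 + 6 + 2 = 20.
This cut is saturated, so no flow can exceed 20.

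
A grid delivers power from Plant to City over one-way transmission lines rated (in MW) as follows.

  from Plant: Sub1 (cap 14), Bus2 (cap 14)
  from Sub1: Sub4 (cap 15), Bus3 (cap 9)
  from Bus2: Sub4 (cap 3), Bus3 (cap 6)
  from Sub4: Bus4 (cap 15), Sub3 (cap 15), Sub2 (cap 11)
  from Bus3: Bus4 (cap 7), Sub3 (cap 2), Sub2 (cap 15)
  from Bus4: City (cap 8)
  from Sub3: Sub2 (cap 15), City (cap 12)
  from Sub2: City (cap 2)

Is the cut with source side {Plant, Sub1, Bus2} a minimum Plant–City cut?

No — its capacity is 33, but the minimum cut has capacity 22.

Given cut capacity: 15 + 9 + 3 + 6 = 33.
Augment Plant→Sub1→Sub4→Bus4→City: bottleneck 8, flow now 8.
Augment Plant→Sub1→Sub4→Sub3→City: bottleneck 6, flow now 14.
Augment Plant→Bus2→Sub4→Sub3→City: bottleneck 3, flow now 17.
Augment Plant→Bus2→Bus3→Sub3→City: bottleneck 2, flow now 19.
Augment Plant→Bus2→Bus3→Sub2→City: bottleneck 2, flow now 21.
Augment Plant→Bus2→Bus3→Bus4→Sub4→Sub3→City: bottleneck 1, flow now 22. (uses reverse residual edge)
No augmenting path remains; maximum flow = 22.
In the residual graph, reachable from Plant: {Plant, Sub1, Bus2, Sub4, Bus3, Bus4, Sub3, Sub2}.
Min-cut edges: Bus4→City (8), Sub3→City (12), Sub2→City (2); capacity 8 + 12 + 2 = 22.
Cut capacity 33 exceeds the max flow 22, so it is not minimum.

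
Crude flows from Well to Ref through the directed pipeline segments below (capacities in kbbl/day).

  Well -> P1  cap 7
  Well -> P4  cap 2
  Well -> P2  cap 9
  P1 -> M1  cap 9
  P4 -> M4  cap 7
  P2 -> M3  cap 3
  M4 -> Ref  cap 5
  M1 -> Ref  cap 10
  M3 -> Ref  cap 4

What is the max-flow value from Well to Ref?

12

Augment Well→P1→M1→Ref: bottleneck 7, flow now 7.
Augment Well→P4→M4→Ref: bottleneck 2, flow now 9.
Augment Well→P2→M3→Ref: bottleneck 3, flow now 12.
No augmenting path remains; maximum flow = 12.
In the residual graph, reachable from Well: {Well, P2}.
Min-cut edges: Well→P1 (7), Well→P4 (2), P2→M3 (3); capacity 7 + 2 + 3 = 12.
This cut is saturated, so no flow can exceed 12.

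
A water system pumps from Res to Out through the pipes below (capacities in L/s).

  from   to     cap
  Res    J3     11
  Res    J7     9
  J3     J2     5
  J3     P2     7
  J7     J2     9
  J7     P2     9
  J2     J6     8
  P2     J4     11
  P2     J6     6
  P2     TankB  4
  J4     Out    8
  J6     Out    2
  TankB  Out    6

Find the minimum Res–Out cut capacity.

14

Augment Res→J3→J2→J6→Out: bottleneck 2, flow now 2.
Augment Res→J3→P2→J4→Out: bottleneck 7, flow now 9.
Augment Res→J7→P2→J4→Out: bottleneck 1, flow now 10.
Augment Res→J7→P2→TankB→Out: bottleneck 4, flow now 14.
No augmenting path remains; maximum flow = 14.
By max-flow min-cut, the minimum cut capacity equals the max flow.
In the residual graph, reachable from Res: {Res, J3, J7, J2, P2, J4, J6}.
Min-cut edges: P2→TankB (4), J4→Out (8), J6→Out (2); capacity 4 + 8 + 2 = 14.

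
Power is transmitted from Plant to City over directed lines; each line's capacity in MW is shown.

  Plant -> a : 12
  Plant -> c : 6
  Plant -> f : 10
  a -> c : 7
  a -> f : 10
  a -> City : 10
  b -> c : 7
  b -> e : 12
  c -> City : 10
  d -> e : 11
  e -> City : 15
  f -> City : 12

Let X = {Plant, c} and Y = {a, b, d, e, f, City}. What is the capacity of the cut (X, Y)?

32

Edges leaving {Plant, c}: Plant→a (12), Plant→f (10), c→City (10).
Cut capacity = 12 + 10 + 10 = 32.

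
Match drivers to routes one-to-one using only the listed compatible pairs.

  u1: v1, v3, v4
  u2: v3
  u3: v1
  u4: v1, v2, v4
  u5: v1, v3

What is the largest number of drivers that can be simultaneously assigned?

Unit-capacity flow: source→left, listed edges, right→sink; max matching = max flow.
Augmenting path u1→v1 (+1); matched 1.
Augmenting path u2→v3 (+1); matched 2.
Augmenting path u4→v2 (+1); matched 3.
Augmenting path u3→v1→u1→v4 (+1); matched 4.
No augmenting path remains; maximum matching = 4.
König certificate: {u1, u4, v1, v3} is a vertex cover of size 4 (every listed pair touches it), so no matching can be larger.

4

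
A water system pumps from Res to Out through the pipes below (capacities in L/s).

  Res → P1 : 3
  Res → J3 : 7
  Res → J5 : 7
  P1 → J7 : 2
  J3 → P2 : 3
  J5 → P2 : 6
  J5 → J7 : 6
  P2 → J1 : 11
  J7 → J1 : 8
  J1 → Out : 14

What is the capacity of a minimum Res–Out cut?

Augment Res→P1→J7→J1→Out: bottleneck 2, flow now 2.
Augment Res→J3→P2→J1→Out: bottleneck 3, flow now 5.
Augment Res→J5→P2→J1→Out: bottleneck 6, flow now 11.
Augment Res→J5→J7→J1→Out: bottleneck 1, flow now 12.
No augmenting path remains; maximum flow = 12.
By max-flow min-cut, the minimum cut capacity equals the max flow.
In the residual graph, reachable from Res: {Res, P1, J3}.
Min-cut edges: Res→J5 (7), P1→J7 (2), J3→P2 (3); capacity 7 + 2 + 3 = 12.

12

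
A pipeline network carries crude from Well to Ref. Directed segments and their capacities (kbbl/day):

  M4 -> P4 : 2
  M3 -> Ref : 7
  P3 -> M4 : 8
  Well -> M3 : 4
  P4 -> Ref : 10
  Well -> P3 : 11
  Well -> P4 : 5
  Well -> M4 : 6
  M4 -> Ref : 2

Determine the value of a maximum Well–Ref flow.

Augment Well→P4→Ref: bottleneck 5, flow now 5.
Augment Well→M4→Ref: bottleneck 2, flow now 7.
Augment Well→M3→Ref: bottleneck 4, flow now 11.
Augment Well→M4→P4→Ref: bottleneck 2, flow now 13.
No augmenting path remains; maximum flow = 13.
In the residual graph, reachable from Well: {Well, P3, M4}.
Min-cut edges: Well→P4 (5), Well→M3 (4), M4→P4 (2), M4→Ref (2); capacity 5 + 4 + 2 + 2 = 13.
This cut is saturated, so no flow can exceed 13.

13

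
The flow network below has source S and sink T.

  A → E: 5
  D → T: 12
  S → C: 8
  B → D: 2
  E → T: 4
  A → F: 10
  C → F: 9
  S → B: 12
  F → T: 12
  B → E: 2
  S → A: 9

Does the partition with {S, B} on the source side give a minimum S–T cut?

No — its capacity is 21, but the minimum cut has capacity 18.

Given cut capacity: 9 + 8 + 2 + 2 = 21.
Augment S→A→E→T: bottleneck 4, flow now 4.
Augment S→A→F→T: bottleneck 5, flow now 9.
Augment S→B→D→T: bottleneck 2, flow now 11.
Augment S→C→F→T: bottleneck 7, flow now 18.
No augmenting path remains; maximum flow = 18.
In the residual graph, reachable from S: {S, A, B, C, E, F}.
Min-cut edges: B→D (2), E→T (4), F→T (12); capacity 2 + 4 + 12 = 18.
Cut capacity 21 exceeds the max flow 18, so it is not minimum.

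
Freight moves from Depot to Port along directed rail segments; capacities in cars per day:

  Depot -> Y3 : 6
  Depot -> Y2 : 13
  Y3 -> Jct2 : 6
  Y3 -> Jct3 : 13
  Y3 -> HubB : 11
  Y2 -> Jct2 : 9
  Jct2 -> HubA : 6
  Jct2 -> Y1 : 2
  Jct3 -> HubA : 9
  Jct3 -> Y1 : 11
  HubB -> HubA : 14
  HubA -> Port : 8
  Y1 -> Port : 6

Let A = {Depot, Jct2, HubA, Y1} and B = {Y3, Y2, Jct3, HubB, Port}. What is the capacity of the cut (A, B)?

33

Edges leaving {Depot, Jct2, HubA, Y1}: Depot→Y3 (6), Depot→Y2 (13), HubA→Port (8), Y1→Port (6).
Cut capacity = 6 + 13 + 8 + 6 = 33.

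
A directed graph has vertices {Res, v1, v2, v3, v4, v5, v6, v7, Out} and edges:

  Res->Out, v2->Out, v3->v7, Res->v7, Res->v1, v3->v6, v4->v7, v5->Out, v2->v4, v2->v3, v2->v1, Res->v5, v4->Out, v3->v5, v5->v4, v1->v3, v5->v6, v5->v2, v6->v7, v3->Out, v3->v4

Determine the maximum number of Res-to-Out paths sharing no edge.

Assign every edge capacity 1; by Menger, the answer equals the max flow.
Path Res→Out (+1); total 1.
Path Res→v5→Out (+1); total 2.
Path Res→v1→v3→Out (+1); total 3.
No residual Res→Out path; max flow = 3.
Certifying cut of size 3: {Res→Out, Res→v1, Res→v5}.

3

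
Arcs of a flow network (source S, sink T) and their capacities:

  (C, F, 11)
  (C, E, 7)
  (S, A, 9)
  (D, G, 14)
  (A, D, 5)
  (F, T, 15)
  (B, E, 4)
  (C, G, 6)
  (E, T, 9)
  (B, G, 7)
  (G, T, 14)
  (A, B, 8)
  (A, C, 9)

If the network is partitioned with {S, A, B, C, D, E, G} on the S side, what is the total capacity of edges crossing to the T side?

34

Edges leaving {S, A, B, C, D, E, G}: C→F (11), E→T (9), G→T (14).
Cut capacity = 11 + 9 + 14 = 34.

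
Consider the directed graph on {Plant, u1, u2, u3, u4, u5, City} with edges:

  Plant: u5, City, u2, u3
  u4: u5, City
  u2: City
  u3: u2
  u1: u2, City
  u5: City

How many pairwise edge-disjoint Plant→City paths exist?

3

Assign every edge capacity 1; by Menger, the answer equals the max flow.
Path Plant→City (+1); total 1.
Path Plant→u2→City (+1); total 2.
Path Plant→u5→City (+1); total 3.
No residual Plant→City path; max flow = 3.
Certifying cut of size 3: {Plant→City, Plant→u5, u2→City}.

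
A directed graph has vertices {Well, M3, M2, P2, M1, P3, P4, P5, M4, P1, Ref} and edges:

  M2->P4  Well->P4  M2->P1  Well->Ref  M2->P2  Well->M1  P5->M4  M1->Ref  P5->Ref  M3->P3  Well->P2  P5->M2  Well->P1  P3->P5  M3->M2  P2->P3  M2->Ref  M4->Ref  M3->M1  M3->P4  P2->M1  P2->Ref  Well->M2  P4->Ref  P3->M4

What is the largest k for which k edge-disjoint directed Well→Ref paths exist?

5

Assign every edge capacity 1; by Menger, the answer equals the max flow.
Path Well→Ref (+1); total 1.
Path Well→M2→Ref (+1); total 2.
Path Well→P2→Ref (+1); total 3.
Path Well→M1→Ref (+1); total 4.
Path Well→P4→Ref (+1); total 5.
No residual Well→Ref path; max flow = 5.
Certifying cut of size 5: {Well→M1, Well→M2, Well→P2, Well→P4, Well→Ref}.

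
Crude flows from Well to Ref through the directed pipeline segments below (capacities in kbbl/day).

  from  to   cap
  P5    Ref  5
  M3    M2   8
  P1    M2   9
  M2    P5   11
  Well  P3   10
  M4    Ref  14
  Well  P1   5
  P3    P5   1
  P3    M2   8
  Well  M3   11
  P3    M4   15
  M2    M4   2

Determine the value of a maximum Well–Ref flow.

Augment Well→P3→P5→Ref: bottleneck 1, flow now 1.
Augment Well→P3→M4→Ref: bottleneck 9, flow now 10.
Augment Well→P1→M2→P5→Ref: bottleneck 4, flow now 14.
Augment Well→P1→M2→M4→Ref: bottleneck 1, flow now 15.
Augment Well→M3→M2→M4→Ref: bottleneck 1, flow now 16.
Augment Well→M3→M2→P5→P3→M4→Ref: bottleneck 1, flow now 17. (uses reverse residual edge)
No augmenting path remains; maximum flow = 17.
In the residual graph, reachable from Well: {Well, P1, M3, M2, P5}.
Min-cut edges: Well→P3 (10), M2→M4 (2), P5→Ref (5); capacity 10 + 2 + 5 = 17.
This cut is saturated, so no flow can exceed 17.

17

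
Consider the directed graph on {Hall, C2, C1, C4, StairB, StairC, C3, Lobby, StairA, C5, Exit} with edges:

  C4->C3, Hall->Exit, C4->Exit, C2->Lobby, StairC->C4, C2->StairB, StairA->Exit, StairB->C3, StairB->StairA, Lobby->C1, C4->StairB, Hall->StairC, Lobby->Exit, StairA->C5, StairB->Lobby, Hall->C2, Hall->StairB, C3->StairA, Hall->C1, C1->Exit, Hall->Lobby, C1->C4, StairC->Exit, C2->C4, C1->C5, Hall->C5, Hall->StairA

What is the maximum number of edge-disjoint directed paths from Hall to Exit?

Assign every edge capacity 1; by Menger, the answer equals the max flow.
Path Hall→Exit (+1); total 1.
Path Hall→C1→Exit (+1); total 2.
Path Hall→StairC→Exit (+1); total 3.
Path Hall→Lobby→Exit (+1); total 4.
Path Hall→StairA→Exit (+1); total 5.
Path Hall→C2→C4→Exit (+1); total 6.
No residual Hall→Exit path; max flow = 6.
Certifying cut of size 6: {C1→Exit, C4→Exit, Hall→Exit, Hall→StairC, Lobby→Exit, StairA→Exit}.

6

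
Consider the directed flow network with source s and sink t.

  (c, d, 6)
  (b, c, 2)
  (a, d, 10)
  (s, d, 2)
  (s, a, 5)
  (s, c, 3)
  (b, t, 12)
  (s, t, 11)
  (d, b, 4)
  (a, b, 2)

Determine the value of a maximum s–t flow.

Augment s→t: bottleneck 11, flow now 11.
Augment s→a→b→t: bottleneck 2, flow now 13.
Augment s→d→b→t: bottleneck 2, flow now 15.
Augment s→a→d→b→t: bottleneck 2, flow now 17.
No augmenting path remains; maximum flow = 17.
In the residual graph, reachable from s: {s, a, c, d}.
Min-cut edges: s→t (11), a→b (2), d→b (4); capacity 11 + 2 + 4 = 17.
This cut is saturated, so no flow can exceed 17.

17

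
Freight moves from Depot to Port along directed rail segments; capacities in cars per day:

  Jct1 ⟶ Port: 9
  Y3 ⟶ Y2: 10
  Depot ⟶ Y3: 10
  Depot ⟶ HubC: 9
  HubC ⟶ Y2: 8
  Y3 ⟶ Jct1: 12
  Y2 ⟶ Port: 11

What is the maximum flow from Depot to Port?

18

Augment Depot→HubC→Y2→Port: bottleneck 8, flow now 8.
Augment Depot→Y3→Y2→Port: bottleneck 3, flow now 11.
Augment Depot→Y3→Jct1→Port: bottleneck 7, flow now 18.
No augmenting path remains; maximum flow = 18.
In the residual graph, reachable from Depot: {Depot, HubC}.
Min-cut edges: Depot→Y3 (10), HubC→Y2 (8); capacity 10 + 8 = 18.
This cut is saturated, so no flow can exceed 18.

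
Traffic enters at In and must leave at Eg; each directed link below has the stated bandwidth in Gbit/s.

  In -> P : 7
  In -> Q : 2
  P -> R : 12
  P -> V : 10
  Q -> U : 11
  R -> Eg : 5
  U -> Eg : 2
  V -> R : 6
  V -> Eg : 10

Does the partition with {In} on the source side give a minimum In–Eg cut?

Given cut capacity: 7 + 2 = 9.
Augment In→P→R→Eg: bottleneck 5, flow now 5.
Augment In→P→V→Eg: bottleneck 2, flow now 7.
Augment In→Q→U→Eg: bottleneck 2, flow now 9.
No augmenting path remains; maximum flow = 9.
Cut capacity 9 equals the max flow, so it is a minimum cut.

Yes — it is a minimum cut (capacity 9).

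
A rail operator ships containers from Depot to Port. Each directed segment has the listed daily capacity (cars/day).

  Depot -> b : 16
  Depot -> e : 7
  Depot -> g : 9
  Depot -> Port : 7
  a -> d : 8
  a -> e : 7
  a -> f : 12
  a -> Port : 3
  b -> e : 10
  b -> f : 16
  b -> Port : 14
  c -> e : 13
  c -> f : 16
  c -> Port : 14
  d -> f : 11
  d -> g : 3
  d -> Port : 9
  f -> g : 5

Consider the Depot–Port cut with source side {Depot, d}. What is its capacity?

62

Edges leaving {Depot, d}: Depot→b (16), Depot→e (7), Depot→g (9), Depot→Port (7), d→f (11), d→g (3), d→Port (9).
Cut capacity = 16 + 7 + 9 + 7 + 11 + 3 + 9 = 62.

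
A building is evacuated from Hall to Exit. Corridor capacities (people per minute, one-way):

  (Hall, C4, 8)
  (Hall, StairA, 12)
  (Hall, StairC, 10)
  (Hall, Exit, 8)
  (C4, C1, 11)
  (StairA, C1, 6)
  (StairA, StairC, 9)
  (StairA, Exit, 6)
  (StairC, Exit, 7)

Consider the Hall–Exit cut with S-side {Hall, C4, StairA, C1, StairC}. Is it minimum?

Yes — it is a minimum cut (capacity 21).

Given cut capacity: 8 + 6 + 7 = 21.
Augment Hall→Exit: bottleneck 8, flow now 8.
Augment Hall→StairA→Exit: bottleneck 6, flow now 14.
Augment Hall→StairC→Exit: bottleneck 7, flow now 21.
No augmenting path remains; maximum flow = 21.
Cut capacity 21 equals the max flow, so it is a minimum cut.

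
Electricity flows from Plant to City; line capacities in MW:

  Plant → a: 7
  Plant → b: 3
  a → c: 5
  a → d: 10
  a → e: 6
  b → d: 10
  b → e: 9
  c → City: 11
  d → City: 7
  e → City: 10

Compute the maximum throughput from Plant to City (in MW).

10

Augment Plant→a→c→City: bottleneck 5, flow now 5.
Augment Plant→a→d→City: bottleneck 2, flow now 7.
Augment Plant→b→d→City: bottleneck 3, flow now 10.
No augmenting path remains; maximum flow = 10.
In the residual graph, reachable from Plant: {Plant}.
Min-cut edges: Plant→a (7), Plant→b (3); capacity 7 + 3 = 10.
This cut is saturated, so no flow can exceed 10.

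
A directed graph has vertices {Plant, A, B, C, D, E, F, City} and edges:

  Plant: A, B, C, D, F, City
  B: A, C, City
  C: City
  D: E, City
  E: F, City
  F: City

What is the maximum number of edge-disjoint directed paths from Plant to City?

5

Assign every edge capacity 1; by Menger, the answer equals the max flow.
Path Plant→City (+1); total 1.
Path Plant→B→City (+1); total 2.
Path Plant→C→City (+1); total 3.
Path Plant→D→City (+1); total 4.
Path Plant→F→City (+1); total 5.
No residual Plant→City path; max flow = 5.
Certifying cut of size 5: {Plant→B, Plant→C, Plant→City, Plant→D, Plant→F}.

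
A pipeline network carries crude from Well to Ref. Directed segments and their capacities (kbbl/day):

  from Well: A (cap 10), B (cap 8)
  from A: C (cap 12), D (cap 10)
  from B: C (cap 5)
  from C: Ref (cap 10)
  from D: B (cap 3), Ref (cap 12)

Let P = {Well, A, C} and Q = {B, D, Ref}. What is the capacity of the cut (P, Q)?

28

Edges leaving {Well, A, C}: Well→B (8), A→D (10), C→Ref (10).
Cut capacity = 8 + 10 + 10 = 28.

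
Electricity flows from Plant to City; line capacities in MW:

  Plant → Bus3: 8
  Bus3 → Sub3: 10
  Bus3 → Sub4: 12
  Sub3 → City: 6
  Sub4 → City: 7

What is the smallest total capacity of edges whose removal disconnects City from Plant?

Augment Plant→Bus3→Sub3→City: bottleneck 6, flow now 6.
Augment Plant→Bus3→Sub4→City: bottleneck 2, flow now 8.
No augmenting path remains; maximum flow = 8.
By max-flow min-cut, the minimum cut capacity equals the max flow.
In the residual graph, reachable from Plant: {Plant}.
Min-cut edges: Plant→Bus3 (8); capacity 8 = 8.

8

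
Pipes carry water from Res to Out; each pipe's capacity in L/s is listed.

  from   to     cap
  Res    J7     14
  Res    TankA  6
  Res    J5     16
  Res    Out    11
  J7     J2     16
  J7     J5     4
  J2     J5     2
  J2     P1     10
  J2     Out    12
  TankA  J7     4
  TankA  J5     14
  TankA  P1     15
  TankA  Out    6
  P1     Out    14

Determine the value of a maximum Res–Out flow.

31

Augment Res→Out: bottleneck 11, flow now 11.
Augment Res→TankA→Out: bottleneck 6, flow now 17.
Augment Res→J7→J2→Out: bottleneck 12, flow now 29.
Augment Res→J7→J2→P1→Out: bottleneck 2, flow now 31.
No augmenting path remains; maximum flow = 31.
In the residual graph, reachable from Res: {Res, J5}.
Min-cut edges: Res→J7 (14), Res→TankA (6), Res→Out (11); capacity 14 + 6 + 11 = 31.
This cut is saturated, so no flow can exceed 31.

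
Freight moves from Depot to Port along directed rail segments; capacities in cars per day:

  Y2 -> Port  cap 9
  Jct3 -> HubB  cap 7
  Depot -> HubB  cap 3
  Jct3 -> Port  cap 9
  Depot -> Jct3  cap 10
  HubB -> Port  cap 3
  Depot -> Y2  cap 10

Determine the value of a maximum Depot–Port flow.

Augment Depot→Y2→Port: bottleneck 9, flow now 9.
Augment Depot→Jct3→Port: bottleneck 9, flow now 18.
Augment Depot→HubB→Port: bottleneck 3, flow now 21.
No augmenting path remains; maximum flow = 21.
In the residual graph, reachable from Depot: {Depot, Y2, Jct3, HubB}.
Min-cut edges: Y2→Port (9), Jct3→Port (9), HubB→Port (3); capacity 9 + 9 + 3 = 21.
This cut is saturated, so no flow can exceed 21.

21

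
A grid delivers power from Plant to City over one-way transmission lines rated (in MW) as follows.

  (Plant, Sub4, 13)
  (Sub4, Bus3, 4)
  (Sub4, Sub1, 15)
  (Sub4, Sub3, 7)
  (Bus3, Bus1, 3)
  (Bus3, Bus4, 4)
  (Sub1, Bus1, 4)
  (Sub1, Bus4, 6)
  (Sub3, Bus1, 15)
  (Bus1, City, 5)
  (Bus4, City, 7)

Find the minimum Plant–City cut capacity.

12

Augment Plant→Sub4→Bus3→Bus1→City: bottleneck 3, flow now 3.
Augment Plant→Sub4→Bus3→Bus4→City: bottleneck 1, flow now 4.
Augment Plant→Sub4→Sub1→Bus1→City: bottleneck 2, flow now 6.
Augment Plant→Sub4→Sub1→Bus4→City: bottleneck 6, flow now 12.
No augmenting path remains; maximum flow = 12.
By max-flow min-cut, the minimum cut capacity equals the max flow.
In the residual graph, reachable from Plant: {Plant, Sub4, Bus3, Sub1, Sub3, Bus1, Bus4}.
Min-cut edges: Bus1→City (5), Bus4→City (7); capacity 5 + 7 = 12.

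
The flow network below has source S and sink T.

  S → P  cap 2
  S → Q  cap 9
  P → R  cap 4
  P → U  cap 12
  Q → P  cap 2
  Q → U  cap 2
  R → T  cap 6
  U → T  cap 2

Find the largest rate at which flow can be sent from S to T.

Augment S→P→R→T: bottleneck 2, flow now 2.
Augment S→Q→U→T: bottleneck 2, flow now 4.
Augment S→Q→P→R→T: bottleneck 2, flow now 6.
No augmenting path remains; maximum flow = 6.
In the residual graph, reachable from S: {S, Q}.
Min-cut edges: S→P (2), Q→P (2), Q→U (2); capacity 2 + 2 + 2 = 6.
This cut is saturated, so no flow can exceed 6.

6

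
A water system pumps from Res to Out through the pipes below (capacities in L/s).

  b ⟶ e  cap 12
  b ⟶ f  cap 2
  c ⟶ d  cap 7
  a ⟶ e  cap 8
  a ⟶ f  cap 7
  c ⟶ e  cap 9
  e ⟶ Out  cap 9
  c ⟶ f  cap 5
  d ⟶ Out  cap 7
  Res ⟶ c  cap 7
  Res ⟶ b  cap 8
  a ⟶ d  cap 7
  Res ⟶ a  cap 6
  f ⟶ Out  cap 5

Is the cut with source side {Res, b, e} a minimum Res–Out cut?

No — its capacity is 24, but the minimum cut has capacity 21.

Given cut capacity: 6 + 7 + 2 + 9 = 24.
Augment Res→a→d→Out: bottleneck 6, flow now 6.
Augment Res→b→e→Out: bottleneck 8, flow now 14.
Augment Res→c→d→Out: bottleneck 1, flow now 15.
Augment Res→c→e→Out: bottleneck 1, flow now 16.
Augment Res→c→f→Out: bottleneck 5, flow now 21.
No augmenting path remains; maximum flow = 21.
In the residual graph, reachable from Res: {Res}.
Min-cut edges: Res→a (6), Res→b (8), Res→c (7); capacity 6 + 8 + 7 = 21.
Cut capacity 24 exceeds the max flow 21, so it is not minimum.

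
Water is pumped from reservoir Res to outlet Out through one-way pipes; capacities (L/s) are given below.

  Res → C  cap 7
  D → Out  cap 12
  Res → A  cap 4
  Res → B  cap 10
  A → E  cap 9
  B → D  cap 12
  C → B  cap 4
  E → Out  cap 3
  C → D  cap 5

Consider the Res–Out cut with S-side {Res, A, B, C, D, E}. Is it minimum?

Given cut capacity: 12 + 3 = 15.
Augment Res→A→E→Out: bottleneck 3, flow now 3.
Augment Res→B→D→Out: bottleneck 10, flow now 13.
Augment Res→C→D→Out: bottleneck 2, flow now 15.
No augmenting path remains; maximum flow = 15.
Cut capacity 15 equals the max flow, so it is a minimum cut.

Yes — it is a minimum cut (capacity 15).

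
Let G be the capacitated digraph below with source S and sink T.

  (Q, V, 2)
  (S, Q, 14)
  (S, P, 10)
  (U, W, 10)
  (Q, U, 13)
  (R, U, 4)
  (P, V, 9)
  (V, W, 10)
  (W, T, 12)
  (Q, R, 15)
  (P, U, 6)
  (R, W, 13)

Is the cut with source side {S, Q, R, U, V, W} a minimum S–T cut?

No — its capacity is 22, but the minimum cut has capacity 12.

Given cut capacity: 10 + 12 = 22.
Augment S→P→U→W→T: bottleneck 6, flow now 6.
Augment S→P→V→W→T: bottleneck 4, flow now 10.
Augment S→Q→R→W→T: bottleneck 2, flow now 12.
No augmenting path remains; maximum flow = 12.
In the residual graph, reachable from S: {S, P, Q, R, U, V, W}.
Min-cut edges: W→T (12); capacity 12 = 12.
Cut capacity 22 exceeds the max flow 12, so it is not minimum.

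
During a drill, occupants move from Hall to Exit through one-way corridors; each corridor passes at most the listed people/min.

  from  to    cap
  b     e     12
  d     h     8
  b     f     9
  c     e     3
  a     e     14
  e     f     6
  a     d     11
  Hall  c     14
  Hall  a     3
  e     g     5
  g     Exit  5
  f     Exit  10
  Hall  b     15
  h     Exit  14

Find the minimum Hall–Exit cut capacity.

18

Augment Hall→b→f→Exit: bottleneck 9, flow now 9.
Augment Hall→a→d→h→Exit: bottleneck 3, flow now 12.
Augment Hall→b→e→f→Exit: bottleneck 1, flow now 13.
Augment Hall→b→e→g→Exit: bottleneck 5, flow now 18.
No augmenting path remains; maximum flow = 18.
By max-flow min-cut, the minimum cut capacity equals the max flow.
In the residual graph, reachable from Hall: {Hall, b, c, e, f}.
Min-cut edges: Hall→a (3), e→g (5), f→Exit (10); capacity 3 + 5 + 10 = 18.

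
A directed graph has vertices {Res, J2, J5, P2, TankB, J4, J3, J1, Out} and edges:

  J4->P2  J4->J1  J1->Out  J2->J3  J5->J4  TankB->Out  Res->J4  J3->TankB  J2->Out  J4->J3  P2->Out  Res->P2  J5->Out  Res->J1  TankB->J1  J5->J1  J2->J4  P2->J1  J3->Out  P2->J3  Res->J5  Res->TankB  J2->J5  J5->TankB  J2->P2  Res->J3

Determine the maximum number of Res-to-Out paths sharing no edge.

5

Assign every edge capacity 1; by Menger, the answer equals the max flow.
Path Res→J5→Out (+1); total 1.
Path Res→P2→Out (+1); total 2.
Path Res→TankB→Out (+1); total 3.
Path Res→J3→Out (+1); total 4.
Path Res→J1→Out (+1); total 5.
No residual Res→Out path; max flow = 5.
Certifying cut of size 5: {J1→Out, J3→Out, P2→Out, Res→J5, TankB→Out}.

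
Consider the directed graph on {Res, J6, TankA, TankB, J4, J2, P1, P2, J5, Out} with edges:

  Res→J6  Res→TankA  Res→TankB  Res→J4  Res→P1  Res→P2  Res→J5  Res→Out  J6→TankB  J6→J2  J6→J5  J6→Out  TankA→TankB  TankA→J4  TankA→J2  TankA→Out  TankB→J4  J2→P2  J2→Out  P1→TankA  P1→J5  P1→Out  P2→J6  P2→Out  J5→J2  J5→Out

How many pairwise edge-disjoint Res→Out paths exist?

Assign every edge capacity 1; by Menger, the answer equals the max flow.
Path Res→Out (+1); total 1.
Path Res→J6→Out (+1); total 2.
Path Res→TankA→Out (+1); total 3.
Path Res→P1→Out (+1); total 4.
Path Res→P2→Out (+1); total 5.
Path Res→J5→Out (+1); total 6.
No residual Res→Out path; max flow = 6.
Certifying cut of size 6: {Res→J5, Res→J6, Res→Out, Res→P1, Res→P2, Res→TankA}.

6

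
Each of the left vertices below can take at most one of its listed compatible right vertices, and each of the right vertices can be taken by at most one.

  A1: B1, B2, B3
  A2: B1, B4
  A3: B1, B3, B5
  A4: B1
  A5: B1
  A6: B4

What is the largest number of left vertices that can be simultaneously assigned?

4

Unit-capacity flow: source→left, listed edges, right→sink; max matching = max flow.
Augmenting path A1→B1 (+1); matched 1.
Augmenting path A2→B4 (+1); matched 2.
Augmenting path A3→B3 (+1); matched 3.
Augmenting path A4→B1→A1→B2 (+1); matched 4.
No augmenting path remains; maximum matching = 4.
König certificate: {A1, A3, B1, B4} is a vertex cover of size 4 (every listed pair touches it), so no matching can be larger.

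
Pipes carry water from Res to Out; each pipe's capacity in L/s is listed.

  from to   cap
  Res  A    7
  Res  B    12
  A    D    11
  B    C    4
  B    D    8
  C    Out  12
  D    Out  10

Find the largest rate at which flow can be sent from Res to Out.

14

Augment Res→A→D→Out: bottleneck 7, flow now 7.
Augment Res→B→C→Out: bottleneck 4, flow now 11.
Augment Res→B→D→Out: bottleneck 3, flow now 14.
No augmenting path remains; maximum flow = 14.
In the residual graph, reachable from Res: {Res, A, B, D}.
Min-cut edges: B→C (4), D→Out (10); capacity 4 + 10 = 14.
This cut is saturated, so no flow can exceed 14.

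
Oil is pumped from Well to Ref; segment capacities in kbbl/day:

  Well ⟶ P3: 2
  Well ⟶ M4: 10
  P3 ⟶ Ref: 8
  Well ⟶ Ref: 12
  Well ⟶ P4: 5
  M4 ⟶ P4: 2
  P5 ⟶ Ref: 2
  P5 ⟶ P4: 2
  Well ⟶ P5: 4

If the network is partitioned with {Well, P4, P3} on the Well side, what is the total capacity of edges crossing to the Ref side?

Edges leaving {Well, P4, P3}: Well→P5 (4), Well→M4 (10), Well→Ref (12), P3→Ref (8).
Cut capacity = 4 + 10 + 12 + 8 = 34.

34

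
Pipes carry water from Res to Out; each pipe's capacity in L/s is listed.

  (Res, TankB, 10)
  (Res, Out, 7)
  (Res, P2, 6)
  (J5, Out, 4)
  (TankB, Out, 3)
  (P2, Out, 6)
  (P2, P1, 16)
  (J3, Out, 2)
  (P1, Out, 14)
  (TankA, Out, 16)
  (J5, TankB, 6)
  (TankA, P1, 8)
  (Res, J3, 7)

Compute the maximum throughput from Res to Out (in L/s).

Augment Res→Out: bottleneck 7, flow now 7.
Augment Res→P2→Out: bottleneck 6, flow now 13.
Augment Res→J3→Out: bottleneck 2, flow now 15.
Augment Res→TankB→Out: bottleneck 3, flow now 18.
No augmenting path remains; maximum flow = 18.
In the residual graph, reachable from Res: {Res, J3, TankB}.
Min-cut edges: Res→P2 (6), Res→Out (7), J3→Out (2), TankB→Out (3); capacity 6 + 7 + 2 + 3 = 18.
This cut is saturated, so no flow can exceed 18.

18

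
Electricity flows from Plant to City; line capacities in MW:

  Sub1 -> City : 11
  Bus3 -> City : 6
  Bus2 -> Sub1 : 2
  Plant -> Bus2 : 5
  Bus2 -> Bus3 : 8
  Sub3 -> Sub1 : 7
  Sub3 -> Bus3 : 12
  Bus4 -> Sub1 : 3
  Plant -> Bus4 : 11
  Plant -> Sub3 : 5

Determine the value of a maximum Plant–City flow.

Augment Plant→Bus4→Sub1→City: bottleneck 3, flow now 3.
Augment Plant→Sub3→Bus3→City: bottleneck 5, flow now 8.
Augment Plant→Bus2→Bus3→City: bottleneck 1, flow now 9.
Augment Plant→Bus2→Sub1→City: bottleneck 2, flow now 11.
Augment Plant→Bus2→Bus3→Sub3→Sub1→City: bottleneck 2, flow now 13. (uses reverse residual edge)
No augmenting path remains; maximum flow = 13.
In the residual graph, reachable from Plant: {Plant, Bus4}.
Min-cut edges: Plant→Sub3 (5), Plant→Bus2 (5), Bus4→Sub1 (3); capacity 5 + 5 + 3 = 13.
This cut is saturated, so no flow can exceed 13.

13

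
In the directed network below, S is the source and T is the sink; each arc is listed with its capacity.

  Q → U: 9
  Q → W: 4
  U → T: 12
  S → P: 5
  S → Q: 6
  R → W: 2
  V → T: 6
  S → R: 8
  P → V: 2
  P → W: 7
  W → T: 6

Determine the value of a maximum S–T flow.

13

Augment S→P→V→T: bottleneck 2, flow now 2.
Augment S→P→W→T: bottleneck 3, flow now 5.
Augment S→Q→U→T: bottleneck 6, flow now 11.
Augment S→R→W→T: bottleneck 2, flow now 13.
No augmenting path remains; maximum flow = 13.
In the residual graph, reachable from S: {S, R}.
Min-cut edges: S→P (5), S→Q (6), R→W (2); capacity 5 + 6 + 2 = 13.
This cut is saturated, so no flow can exceed 13.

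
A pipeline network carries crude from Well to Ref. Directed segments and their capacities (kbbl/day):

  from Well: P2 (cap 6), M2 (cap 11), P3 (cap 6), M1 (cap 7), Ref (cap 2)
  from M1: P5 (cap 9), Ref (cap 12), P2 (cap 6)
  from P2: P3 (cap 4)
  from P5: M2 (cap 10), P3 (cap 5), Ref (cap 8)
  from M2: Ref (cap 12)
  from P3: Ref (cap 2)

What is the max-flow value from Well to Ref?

22

Augment Well→Ref: bottleneck 2, flow now 2.
Augment Well→M1→Ref: bottleneck 7, flow now 9.
Augment Well→M2→Ref: bottleneck 11, flow now 20.
Augment Well→P3→Ref: bottleneck 2, flow now 22.
No augmenting path remains; maximum flow = 22.
In the residual graph, reachable from Well: {Well, P2, P3}.
Min-cut edges: Well→M1 (7), Well→M2 (11), Well→Ref (2), P3→Ref (2); capacity 7 + 11 + 2 + 2 = 22.
This cut is saturated, so no flow can exceed 22.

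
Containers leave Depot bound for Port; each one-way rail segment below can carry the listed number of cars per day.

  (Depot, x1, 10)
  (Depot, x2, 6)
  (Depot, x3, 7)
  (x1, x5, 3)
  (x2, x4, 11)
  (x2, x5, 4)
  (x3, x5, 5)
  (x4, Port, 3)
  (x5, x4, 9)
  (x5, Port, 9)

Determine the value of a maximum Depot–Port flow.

Augment Depot→x1→x5→Port: bottleneck 3, flow now 3.
Augment Depot→x2→x4→Port: bottleneck 3, flow now 6.
Augment Depot→x2→x5→Port: bottleneck 3, flow now 9.
Augment Depot→x3→x5→Port: bottleneck 3, flow now 12.
No augmenting path remains; maximum flow = 12.
In the residual graph, reachable from Depot: {Depot, x1, x2, x3, x4, x5}.
Min-cut edges: x4→Port (3), x5→Port (9); capacity 3 + 9 = 12.
This cut is saturated, so no flow can exceed 12.

12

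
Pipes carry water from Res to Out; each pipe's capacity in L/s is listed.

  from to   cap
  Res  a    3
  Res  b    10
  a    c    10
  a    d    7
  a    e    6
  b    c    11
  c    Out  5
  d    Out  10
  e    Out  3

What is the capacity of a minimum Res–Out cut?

Augment Res→a→c→Out: bottleneck 3, flow now 3.
Augment Res→b→c→Out: bottleneck 2, flow now 5.
Augment Res→b→c→a→d→Out: bottleneck 3, flow now 8. (uses reverse residual edge)
No augmenting path remains; maximum flow = 8.
By max-flow min-cut, the minimum cut capacity equals the max flow.
In the residual graph, reachable from Res: {Res, b, c}.
Min-cut edges: Res→a (3), c→Out (5); capacity 3 + 5 = 8.

8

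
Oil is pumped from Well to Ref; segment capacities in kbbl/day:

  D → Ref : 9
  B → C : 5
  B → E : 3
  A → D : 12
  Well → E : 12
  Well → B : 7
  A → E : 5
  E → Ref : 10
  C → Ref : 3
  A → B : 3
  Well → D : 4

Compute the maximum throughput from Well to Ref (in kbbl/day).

Augment Well→D→Ref: bottleneck 4, flow now 4.
Augment Well→E→Ref: bottleneck 10, flow now 14.
Augment Well→B→C→Ref: bottleneck 3, flow now 17.
No augmenting path remains; maximum flow = 17.
In the residual graph, reachable from Well: {Well, B, C, E}.
Min-cut edges: Well→D (4), C→Ref (3), E→Ref (10); capacity 4 + 3 + 10 = 17.
This cut is saturated, so no flow can exceed 17.

17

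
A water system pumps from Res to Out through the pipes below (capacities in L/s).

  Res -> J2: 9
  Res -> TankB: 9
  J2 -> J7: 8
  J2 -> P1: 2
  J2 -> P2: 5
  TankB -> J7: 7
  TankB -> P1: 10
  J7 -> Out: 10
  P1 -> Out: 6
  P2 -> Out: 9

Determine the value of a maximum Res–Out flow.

Augment Res→J2→J7→Out: bottleneck 8, flow now 8.
Augment Res→J2→P1→Out: bottleneck 1, flow now 9.
Augment Res→TankB→J7→Out: bottleneck 2, flow now 11.
Augment Res→TankB→P1→Out: bottleneck 5, flow now 16.
Augment Res→TankB→J7→J2→P2→Out: bottleneck 2, flow now 18. (uses reverse residual edge)
No augmenting path remains; maximum flow = 18.
In the residual graph, reachable from Res: {Res}.
Min-cut edges: Res→J2 (9), Res→TankB (9); capacity 9 + 9 = 18.
This cut is saturated, so no flow can exceed 18.

18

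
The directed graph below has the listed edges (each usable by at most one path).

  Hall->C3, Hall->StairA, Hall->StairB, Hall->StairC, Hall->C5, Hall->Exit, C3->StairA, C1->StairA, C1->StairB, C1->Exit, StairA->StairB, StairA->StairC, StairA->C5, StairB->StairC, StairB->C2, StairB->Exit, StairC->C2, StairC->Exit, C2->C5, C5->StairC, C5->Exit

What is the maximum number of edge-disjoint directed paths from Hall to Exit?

Assign every edge capacity 1; by Menger, the answer equals the max flow.
Path Hall→Exit (+1); total 1.
Path Hall→StairB→Exit (+1); total 2.
Path Hall→StairC→Exit (+1); total 3.
Path Hall→C5→Exit (+1); total 4.
No residual Hall→Exit path; max flow = 4.
Certifying cut of size 4: {C5→Exit, Hall→Exit, StairB→Exit, StairC→Exit}.

4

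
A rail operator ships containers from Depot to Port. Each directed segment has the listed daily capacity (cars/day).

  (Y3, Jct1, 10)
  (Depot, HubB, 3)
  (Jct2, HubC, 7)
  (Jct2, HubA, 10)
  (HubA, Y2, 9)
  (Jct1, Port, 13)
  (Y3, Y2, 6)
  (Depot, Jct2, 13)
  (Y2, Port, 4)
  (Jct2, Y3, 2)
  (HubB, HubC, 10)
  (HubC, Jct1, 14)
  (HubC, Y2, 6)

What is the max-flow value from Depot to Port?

Augment Depot→Jct2→HubC→Y2→Port: bottleneck 4, flow now 4.
Augment Depot→Jct2→HubC→Jct1→Port: bottleneck 3, flow now 7.
Augment Depot→Jct2→Y3→Jct1→Port: bottleneck 2, flow now 9.
Augment Depot→HubB→HubC→Jct1→Port: bottleneck 3, flow now 12.
Augment Depot→Jct2→HubA→Y2→HubC→Jct1→Port: bottleneck 4, flow now 16. (uses reverse residual edge)
No augmenting path remains; maximum flow = 16.
In the residual graph, reachable from Depot: {Depot}.
Min-cut edges: Depot→Jct2 (13), Depot→HubB (3); capacity 13 + 3 = 16.
This cut is saturated, so no flow can exceed 16.

16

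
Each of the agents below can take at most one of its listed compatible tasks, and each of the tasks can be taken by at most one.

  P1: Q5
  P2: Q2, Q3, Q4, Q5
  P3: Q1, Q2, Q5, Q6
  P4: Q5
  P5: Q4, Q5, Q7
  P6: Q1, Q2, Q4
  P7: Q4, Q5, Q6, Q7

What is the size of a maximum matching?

Unit-capacity flow: source→left, listed edges, right→sink; max matching = max flow.
Augmenting path P1→Q5 (+1); matched 1.
Augmenting path P2→Q2 (+1); matched 2.
Augmenting path P3→Q1 (+1); matched 3.
Augmenting path P5→Q4 (+1); matched 4.
Augmenting path P7→Q6 (+1); matched 5.
Augmenting path P6→Q2→P2→Q3 (+1); matched 6.
No augmenting path remains; maximum matching = 6.
König certificate: {P2, P3, P5, P6, P7, Q5} is a vertex cover of size 6 (every listed pair touches it), so no matching can be larger.

6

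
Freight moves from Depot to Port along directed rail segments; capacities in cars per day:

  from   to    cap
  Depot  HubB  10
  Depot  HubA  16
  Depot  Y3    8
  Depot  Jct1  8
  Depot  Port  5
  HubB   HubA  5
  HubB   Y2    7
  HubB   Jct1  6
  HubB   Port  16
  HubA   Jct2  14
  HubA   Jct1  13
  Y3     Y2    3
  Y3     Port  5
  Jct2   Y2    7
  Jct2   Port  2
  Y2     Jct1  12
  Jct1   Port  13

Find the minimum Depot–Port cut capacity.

Augment Depot→Port: bottleneck 5, flow now 5.
Augment Depot→HubB→Port: bottleneck 10, flow now 15.
Augment Depot→Y3→Port: bottleneck 5, flow now 20.
Augment Depot→Jct1→Port: bottleneck 8, flow now 28.
Augment Depot→HubA→Jct2→Port: bottleneck 2, flow now 30.
Augment Depot→HubA→Jct1→Port: bottleneck 5, flow now 35.
No augmenting path remains; maximum flow = 35.
By max-flow min-cut, the minimum cut capacity equals the max flow.
In the residual graph, reachable from Depot: {Depot, HubA, Y3, Jct2, Y2, Jct1}.
Min-cut edges: Depot→HubB (10), Depot→Port (5), Y3→Port (5), Jct2→Port (2), Jct1→Port (13); capacity 10 + 5 + 5 + 2 + 13 = 35.

35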